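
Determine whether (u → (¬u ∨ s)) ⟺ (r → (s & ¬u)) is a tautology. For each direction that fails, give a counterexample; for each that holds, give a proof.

Both directions fail.

(⇒) This fails. Under u = F, r = T, s = F, the left side is true but the right side is false.

(⇐) This fails. Under u = T, r = F, s = F, the left side is false but the right side is true.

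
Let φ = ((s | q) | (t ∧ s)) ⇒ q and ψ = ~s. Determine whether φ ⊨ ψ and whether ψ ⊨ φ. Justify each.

Only the reverse direction holds.

(⟸) Assume the antecedent. If q is true, ((s | q) | (t ∧ s)) ⇒ q reduces to true regardless of the other variables. If q is false, the antecedent forces (q = F, t = F, s = F) or (q = F, t = T, s = F), and ((s | q) | (t ∧ s)) ⇒ q holds there. Either way ((s | q) | (t ∧ s)) ⇒ q holds.

(⟹) This fails. Under q = T, t = F, s = T, the left side is true but the right side is false.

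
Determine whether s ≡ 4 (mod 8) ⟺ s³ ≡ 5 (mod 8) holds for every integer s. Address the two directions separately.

Both directions fail.

[⇒] This fails: take s = 4. Then 4 ≡ 4 (mod 8), but 4³ = 64 ≡ 0 (mod 8), not 5.

[⇐] This fails: take s = 5. Then 5³ = 125 ≡ 5 (mod 8), yet 5 ≡ 5 (mod 8), not 4.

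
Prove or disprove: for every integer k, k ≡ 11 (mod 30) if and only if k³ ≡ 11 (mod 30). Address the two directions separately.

Both directions hold; the statement is true.

(⟹) Suppose k ≡ 11 (mod 30). Write k = 30j + 11. Then (30j + 11)³ = 27000j³ + 29700j² + 10890j + 1331 = 30(900j³ + 990j² + 363j + 44) + 11, so k³ ≡ 11 (mod 30).

(⟸) Conversely, suppose k³ ≡ 11 (mod 30). The only residue r in {0, …, 29} with r³ ≡ 11 (mod 30) is r = 11, so k ≡ 11 (mod 30).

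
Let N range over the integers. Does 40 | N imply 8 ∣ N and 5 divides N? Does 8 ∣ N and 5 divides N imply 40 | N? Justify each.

(⇒) If 40 ∣ N, write N = 40q. Since 40 = 5·8, N = 8·(5q), so 8 ∣ N; and since 40 = 8·5, N = 5·(8q), so 5 ∣ N.

(⇐) Suppose 8 ∣ N and 5 ∣ N. Any common multiple of 8 and 5 is a multiple of their lcm; here gcd(8, 5) = 1, so lcm(8, 5) = 8·5 = 40, so 40 ∣ N.

Both directions hold; the statement is true.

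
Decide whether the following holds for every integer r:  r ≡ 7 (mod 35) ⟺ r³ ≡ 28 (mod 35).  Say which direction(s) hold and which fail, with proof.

Forward direction. Suppose r ≡ 7 (mod 35). Write r = 35j + 7. Then (35j + 7)³ = 42875j³ + 25725j² + 5145j + 343 = 35(1225j³ + 735j² + 147j + 9) + 28, so r³ ≡ 28 (mod 35).

Converse. Suppose r³ ≡ 28 (mod 35). The only residue r in {0, …, 34} with r³ ≡ 28 (mod 35) is r = 7, so r ≡ 7 (mod 35).

Equivalent; both directions hold.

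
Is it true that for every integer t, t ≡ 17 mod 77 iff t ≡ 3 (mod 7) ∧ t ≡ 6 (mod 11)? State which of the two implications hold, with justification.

(→) Suppose t ≡ 17 (mod 77); write t = 77j + 17. Since 7 ∣ 77, reducing mod 7 gives t ≡ 17 ≡ 3 (mod 7); since 11 ∣ 77, reducing mod 11 gives t ≡ 17 ≡ 6 (mod 11).

(←) Conversely, if t ≡ 3 (mod 7) and t ≡ 6 (mod 11), then by the Chinese remainder theorem t ≡ 17 (mod 77). This is exactly t ≡ 17 (mod 77).

Both directions hold.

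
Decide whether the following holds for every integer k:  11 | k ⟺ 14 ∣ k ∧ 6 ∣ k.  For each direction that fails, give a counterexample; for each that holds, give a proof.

Neither direction holds.

(→) This fails: take k = 11. Certainly 11 ∣ 11, but 14 ∤ 11.

(←) This fails: take k = 42. Both 14 ∣ 42 and 6 ∣ 42, yet 42 is not a multiple of 11 (since 42 = 3·11 + 9), so 11 ∤ 42.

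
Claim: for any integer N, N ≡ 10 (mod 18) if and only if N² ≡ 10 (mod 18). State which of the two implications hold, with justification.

[⇒] Suppose N ≡ 10 (mod 18). Write N = 18j + 10. Then (18j + 10)² = 324j² + 360j + 100 = 18(18j² + 20j + 5) + 10, so N² ≡ 10 (mod 18).

[⇐] This fails: take N = 8. Then 8² = 64 ≡ 10 (mod 18), yet 8 ≡ 8 (mod 18), not 10.

(⇒) holds; (⇐) fails.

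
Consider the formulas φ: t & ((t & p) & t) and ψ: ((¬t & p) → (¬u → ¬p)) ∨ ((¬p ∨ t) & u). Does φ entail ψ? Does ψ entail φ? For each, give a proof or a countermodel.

Converse. This fails. Under u = F, p = F, t = F, the left side is false but the right side is true.

Forward direction. Assume the antecedent. If u is true, the consequent reduces to true regardless of the other variables. If u is false, the antecedent forces (u = F, p = T, t = T), and the consequent holds there. Either way the consequent holds.

The forward direction holds; the converse fails.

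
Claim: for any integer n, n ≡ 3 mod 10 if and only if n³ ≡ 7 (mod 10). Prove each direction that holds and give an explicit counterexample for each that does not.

Converse. For the converse, argue contrapositively. If n ≢ 3 (mod 10), then n is congruent to one of 0, 1, 2, 4, 5, 6, 7, 8, 9 modulo 10, and these give n³ ≡ 0, 1, 8, 4, 5, 6, 3, 2, 9 respectively — never 7.

Forward direction. Suppose n ≡ 3 mod 10. Write n = 10j + 3. Then (10j + 3)³ = 1000j³ + 900j² + 270j + 27 = 10(100j³ + 90j² + 27j + 2) + 7, so n³ ≡ 7 (mod 10).

Both implications hold.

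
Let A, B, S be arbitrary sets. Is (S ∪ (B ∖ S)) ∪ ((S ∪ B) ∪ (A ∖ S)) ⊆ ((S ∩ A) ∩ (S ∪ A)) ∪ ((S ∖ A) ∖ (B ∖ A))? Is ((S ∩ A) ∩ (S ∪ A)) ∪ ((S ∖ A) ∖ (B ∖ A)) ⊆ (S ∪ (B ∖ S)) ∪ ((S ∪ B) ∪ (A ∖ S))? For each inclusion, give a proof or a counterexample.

Only the reverse inclusion holds.

(⟹) This inclusion fails. Take A = {1}, B = ∅, S = ∅; then 1 ∈ (S ∪ (B ∖ S)) ∪ ((S ∪ B) ∪ (A ∖ S)) but 1 ∉ ((S ∩ A) ∩ (S ∪ A)) ∪ ((S ∖ A) ∖ (B ∖ A)).

(⟸) Let x ∈ ((S ∩ A) ∩ (S ∪ A)) ∪ ((S ∖ A) ∖ (B ∖ A)). Then either x ∈ S and x ∉ A, B; or x ∈ A ∩ S and x ∉ B; or x ∈ A ∩ B ∩ S. In each case x ∈ (S ∪ (B ∖ S)) ∪ ((S ∪ B) ∪ (A ∖ S)), so ((S ∩ A) ∩ (S ∪ A)) ∪ ((S ∖ A) ∖ (B ∖ A)) ⊆ (S ∪ (B ∖ S)) ∪ ((S ∪ B) ∪ (A ∖ S)).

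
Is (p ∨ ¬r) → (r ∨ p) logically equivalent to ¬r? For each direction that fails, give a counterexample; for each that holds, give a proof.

(⇒) fails and (⇐) fails.

(→) This fails. Under p = F, r = T, the left side is true but the right side is false.

(←) This fails. Under p = F, r = F, the left side is false but the right side is true.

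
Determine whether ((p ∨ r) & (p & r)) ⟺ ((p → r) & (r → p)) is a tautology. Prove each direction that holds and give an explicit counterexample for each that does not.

(⟹) Assume the antecedent. If p is true, the antecedent forces (p = T, r = T), and (p → r) & (r → p) holds there. If p is false, the antecedent cannot hold. Either way (p → r) & (r → p) holds.

(⟸) This fails. Under p = F, r = F, the left side is false but the right side is true.

Only the forward implication holds.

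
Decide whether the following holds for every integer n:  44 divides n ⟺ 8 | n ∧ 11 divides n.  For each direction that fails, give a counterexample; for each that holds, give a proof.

(⇒) fails; (⇐) holds.

(→) This fails: take n = 44. Certainly 44 ∣ 44, but 8 ∤ 44.

(←) Suppose 8 ∣ n and 11 ∣ n. Any common multiple of 8 and 11 is a multiple of their lcm; here gcd(8, 11) = 1, so lcm(8, 11) = 8·11 = 88, so 88 ∣ n. Since 44 ∣ 88, it follows that 44 ∣ n.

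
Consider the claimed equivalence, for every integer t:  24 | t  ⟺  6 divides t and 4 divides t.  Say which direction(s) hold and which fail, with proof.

(⇒) holds; (⇐) fails.

(⟸) This fails: take t = 12. Both 6 ∣ 12 and 4 ∣ 12, yet 12 is not a multiple of 24 (since 12 = 0·24 + 12), so 24 ∤ 12.

(⟹) If 24 ∣ t, write t = 24q. Since 24 = 4·6, t = 6·(4q), so 6 ∣ t; and since 24 = 6·4, t = 4·(6q), so 4 ∣ t.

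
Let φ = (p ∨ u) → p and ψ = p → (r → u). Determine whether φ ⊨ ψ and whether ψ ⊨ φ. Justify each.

(⟹) This fails. Under p = T, u = F, r = T, the left side is true but the right side is false.

(⟸) This fails. Under p = F, u = T, r = F, the left side is false but the right side is true.

Both directions fail.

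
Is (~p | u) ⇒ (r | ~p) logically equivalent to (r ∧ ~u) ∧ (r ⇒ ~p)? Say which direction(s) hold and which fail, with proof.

(⇒) fails; (⇐) holds.

(⟹) This fails. Under p = F, r = F, u = F, the left side is true but the right side is false.

(⟸) Assume the antecedent. If p is true, the antecedent cannot hold. If p is false, (~p | u) ⇒ (r | ~p) reduces to true regardless of the other variables. Either way (~p | u) ⇒ (r | ~p) holds.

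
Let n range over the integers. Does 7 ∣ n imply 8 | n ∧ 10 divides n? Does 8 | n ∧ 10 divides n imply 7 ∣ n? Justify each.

(→) This fails: take n = 7. Certainly 7 ∣ 7, but 8 ∤ 7.

(←) This fails: take n = 40. Both 8 ∣ 40 and 10 ∣ 40, yet 40 is not a multiple of 7 (since 40 = 5·7 + 5), so 7 ∤ 40.

Both directions fail.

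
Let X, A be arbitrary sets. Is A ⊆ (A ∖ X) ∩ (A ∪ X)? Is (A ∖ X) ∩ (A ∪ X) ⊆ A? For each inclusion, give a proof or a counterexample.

Forward inclusion. This inclusion fails. Take X = {1}, A = {1}; then 1 ∈ A but 1 ∉ (A ∖ X) ∩ (A ∪ X).

Reverse inclusion. Let x ∈ (A ∖ X) ∩ (A ∪ X). Then x ∈ A and x ∉ X, from which x ∈ A.

(⊆) fails; (⊇) holds.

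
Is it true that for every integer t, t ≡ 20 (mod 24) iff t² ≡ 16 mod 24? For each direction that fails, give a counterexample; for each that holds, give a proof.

The forward direction holds; the converse fails.

(⇒) Suppose t ≡ 20 (mod 24). Write t = 24j + 20. Then (24j + 20)² = 576j² + 960j + 400 = 24(24j² + 40j + 16) + 16, so t² ≡ 16 (mod 24).

(⇐) This fails: take t = 4. Then 4² = 16 ≡ 16 (mod 24), yet 4 ≡ 4 (mod 24), not 20.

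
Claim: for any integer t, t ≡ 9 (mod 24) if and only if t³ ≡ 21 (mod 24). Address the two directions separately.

(⇒) This fails: take t = 9. Then 9 ≡ 9 (mod 24), but 9³ = 729 ≡ 9 (mod 24), not 21.

(⇐) This fails: take t = 21. Then 21³ = 9261 ≡ 21 (mod 24), yet 21 ≡ 21 (mod 24), not 9.

Both directions fail.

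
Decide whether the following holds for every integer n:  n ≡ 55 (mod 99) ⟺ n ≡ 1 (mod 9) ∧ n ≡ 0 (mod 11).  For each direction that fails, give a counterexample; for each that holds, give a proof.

(⟹) Suppose n ≡ 55 (mod 99); write n = 99j + 55. Since 9 ∣ 99, reducing mod 9 gives n ≡ 55 ≡ 1 (mod 9); since 11 ∣ 99, reducing mod 11 gives n ≡ 55 ≡ 0 (mod 11).

(⟸) Conversely, if n ≡ 1 (mod 9) and n ≡ 0 (mod 11), then by the Chinese remainder theorem n ≡ 55 (mod 99). This is exactly n ≡ 55 (mod 99).

Both directions hold; the statement is true.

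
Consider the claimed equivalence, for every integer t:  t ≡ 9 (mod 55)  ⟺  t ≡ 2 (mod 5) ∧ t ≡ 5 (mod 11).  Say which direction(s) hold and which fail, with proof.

(⇒) This fails: t = 9 gives 9 ≡ 9 (mod 55) but 9 ≡ 4 (mod 5), so the conjunction on the right does not hold.

(⇐) This fails: t = 27 satisfies both congruences on the right (27 ≡ 2 mod 5 and 27 ≡ 5 mod 11) yet 27 ≡ 27 (mod 55), not 9.

Neither direction holds.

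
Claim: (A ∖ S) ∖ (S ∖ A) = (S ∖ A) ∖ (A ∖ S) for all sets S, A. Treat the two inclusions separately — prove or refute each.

Forward inclusion. This inclusion fails. Take S = ∅, A = {1}; then 1 ∈ (A ∖ S) ∖ (S ∖ A) but 1 ∉ (S ∖ A) ∖ (A ∖ S).

Reverse inclusion. This inclusion fails. Take S = {1}, A = ∅; then 1 ∈ (S ∖ A) ∖ (A ∖ S) but 1 ∉ (A ∖ S) ∖ (S ∖ A).

Both inclusions fail.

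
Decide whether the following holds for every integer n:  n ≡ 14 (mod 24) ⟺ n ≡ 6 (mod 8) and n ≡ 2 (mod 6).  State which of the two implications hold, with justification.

Equivalent; both directions hold.

(⇒) Suppose n ≡ 14 (mod 24); write n = 24j + 14. Since 8 ∣ 24, reducing mod 8 gives n ≡ 14 ≡ 6 (mod 8); since 6 ∣ 24, reducing mod 6 gives n ≡ 14 ≡ 2 (mod 6).

(⇐) Conversely, if n ≡ 6 (mod 8) and n ≡ 2 (mod 6), then by the Chinese remainder theorem n ≡ 14 (mod 24). This is exactly n ≡ 14 (mod 24).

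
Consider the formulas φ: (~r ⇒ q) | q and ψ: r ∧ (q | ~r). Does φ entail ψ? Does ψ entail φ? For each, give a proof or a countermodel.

(⇐) Assume the antecedent. If q is true, (~r ⇒ q) | q reduces to true regardless of the other variables. If q is false, the antecedent cannot hold. Either way (~r ⇒ q) | q holds.

(⇒) This fails. Under q = T, r = F, the left side is true but the right side is false.

Not equivalent: only (⇐) holds.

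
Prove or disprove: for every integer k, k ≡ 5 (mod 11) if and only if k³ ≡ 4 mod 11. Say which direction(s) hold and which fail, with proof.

(→) Suppose k ≡ 5 (mod 11). Write k = 11j + 5. Then (11j + 5)³ = 1331j³ + 1815j² + 825j + 125 = 11(121j³ + 165j² + 75j + 11) + 4, so k³ ≡ 4 (mod 11).

(←) Conversely, suppose k³ ≡ 4 (mod 11). The only residue r in {0, …, 10} with r³ ≡ 4 (mod 11) is r = 5, so k ≡ 5 (mod 11).

Both implications hold.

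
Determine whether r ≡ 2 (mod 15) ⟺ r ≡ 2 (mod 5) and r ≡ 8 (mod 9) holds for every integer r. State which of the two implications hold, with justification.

Not equivalent: only (⇐) holds.

Converse. If r ≡ 2 (mod 5) and r ≡ 8 (mod 9), then by the Chinese remainder theorem r ≡ 17 (mod 45). Since 17 ≡ 2 (mod 15) and 15 ∣ 45, we get r ≡ 2 (mod 15).

Forward direction. This fails: r = 32 gives 32 ≡ 2 (mod 15) but 32 ≡ 5 (mod 9), so the conjunction on the right does not hold.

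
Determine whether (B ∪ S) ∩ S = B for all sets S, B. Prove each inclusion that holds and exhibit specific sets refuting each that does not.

(⟹) This inclusion fails. Take S = {1}, B = ∅; then 1 ∈ (B ∪ S) ∩ S but 1 ∉ B.

(⟸) This inclusion fails. Take S = ∅, B = {1}; then 1 ∈ B but 1 ∉ (B ∪ S) ∩ S.

Neither inclusion holds.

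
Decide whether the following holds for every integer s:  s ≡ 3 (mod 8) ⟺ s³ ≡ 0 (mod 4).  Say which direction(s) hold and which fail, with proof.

(⟹) This fails: take s = 3. Then 3 ≡ 3 (mod 8), but 3³ = 27 ≡ 3 (mod 4), not 0.

(⟸) This fails: take s = 0. Then 0³ = 0 ≡ 0 (mod 4), yet 0 ≡ 0 (mod 8), not 3.

Neither implication holds.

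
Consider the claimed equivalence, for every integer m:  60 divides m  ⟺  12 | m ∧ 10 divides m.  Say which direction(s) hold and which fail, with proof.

Both implications hold.

[⇒] If 60 ∣ m, write m = 60q. Since 60 = 5·12, m = 12·(5q), so 12 ∣ m; and since 60 = 6·10, m = 10·(6q), so 10 ∣ m.

[⇐] Suppose 12 ∣ m and 10 ∣ m. Any common multiple of 12 and 10 is a multiple of their lcm; here lcm(12, 10) = 12·10/gcd(12, 10) = 120/2 = 60, so 60 ∣ m.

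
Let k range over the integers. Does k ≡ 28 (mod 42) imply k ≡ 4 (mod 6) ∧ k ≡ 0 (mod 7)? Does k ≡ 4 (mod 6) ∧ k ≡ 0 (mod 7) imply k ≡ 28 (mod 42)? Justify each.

(⇒) Suppose k ≡ 28 (mod 42); write k = 42j + 28. Since 6 ∣ 42, reducing mod 6 gives k ≡ 28 ≡ 4 (mod 6); since 7 ∣ 42, reducing mod 7 gives k ≡ 28 ≡ 0 (mod 7).

(⇐) Conversely, if k ≡ 4 (mod 6) and k ≡ 0 (mod 7), then by the Chinese remainder theorem k ≡ 28 (mod 42). This is exactly k ≡ 28 (mod 42).

Both implications hold.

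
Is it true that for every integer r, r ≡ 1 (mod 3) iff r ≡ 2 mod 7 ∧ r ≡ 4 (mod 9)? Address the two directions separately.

(⇐) If r ≡ 2 (mod 7) and r ≡ 4 (mod 9), then by the Chinese remainder theorem r ≡ 58 (mod 63). Since 58 ≡ 1 (mod 3) and 3 ∣ 63, we get r ≡ 1 (mod 3).

(⇒) This fails: r = 1 gives 1 ≡ 1 (mod 3) but 1 ≡ 1 (mod 7), so the conjunction on the right does not hold.

The forward direction fails; the converse holds.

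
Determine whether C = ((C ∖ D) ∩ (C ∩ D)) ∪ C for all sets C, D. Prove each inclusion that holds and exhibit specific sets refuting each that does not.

(⟸) Let x ∈ ((C ∖ D) ∩ (C ∩ D)) ∪ C. Then either x ∈ C and x ∉ D; or x ∈ C ∩ D. In each case x ∈ C, so ((C ∖ D) ∩ (C ∩ D)) ∪ C ⊆ C.

(⟹) Let x ∈ C. Then either x ∈ C and x ∉ D; or x ∈ C ∩ D. In each case x ∈ ((C ∖ D) ∩ (C ∩ D)) ∪ C, so C ⊆ ((C ∖ D) ∩ (C ∩ D)) ∪ C.

Both inclusions hold.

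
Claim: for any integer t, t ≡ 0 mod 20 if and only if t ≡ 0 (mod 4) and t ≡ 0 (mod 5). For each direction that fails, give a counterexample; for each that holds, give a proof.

(⇒) Suppose t ≡ 0 (mod 20); write t = 20j + 0. Since 4 ∣ 20, reducing mod 4 gives t ≡ 0 (mod 4); since 5 ∣ 20, reducing mod 5 gives t ≡ 0 (mod 5).

(⇐) Conversely, if t ≡ 0 (mod 4) and t ≡ 0 (mod 5), then by the Chinese remainder theorem t ≡ 0 (mod 20). This is exactly t ≡ 0 (mod 20).

The biconditional holds.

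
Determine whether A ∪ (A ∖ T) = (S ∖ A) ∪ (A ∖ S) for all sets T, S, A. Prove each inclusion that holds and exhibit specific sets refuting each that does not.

(⊆) fails and (⊇) fails.

(⊆) This inclusion fails. Take T = ∅, S = {1}, A = {1}; then 1 ∈ A ∪ (A ∖ T) but 1 ∉ (S ∖ A) ∪ (A ∖ S).

(⊇) This inclusion fails. Take T = ∅, S = {1}, A = ∅; then 1 ∈ (S ∖ A) ∪ (A ∖ S) but 1 ∉ A ∪ (A ∖ T).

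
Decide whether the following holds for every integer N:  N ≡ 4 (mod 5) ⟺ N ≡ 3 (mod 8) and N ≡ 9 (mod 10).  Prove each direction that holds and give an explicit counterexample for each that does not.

Only the converse holds.

(⟹) This fails: N = 34 gives 34 ≡ 4 (mod 5) but 34 ≡ 2 (mod 8), so the conjunction on the right does not hold.

(⟸) Conversely, if N ≡ 3 (mod 8) and N ≡ 9 (mod 10), then by the Chinese remainder theorem N ≡ 19 (mod 40). Since 19 ≡ 4 (mod 5) and 5 ∣ 40, we get N ≡ 4 (mod 5).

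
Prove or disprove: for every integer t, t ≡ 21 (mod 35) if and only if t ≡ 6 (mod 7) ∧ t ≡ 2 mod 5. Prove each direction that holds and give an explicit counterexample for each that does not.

Both directions fail.

Forward direction. This fails: t = 21 gives 21 ≡ 21 (mod 35) but 21 ≡ 0 (mod 7), so the conjunction on the right does not hold.

Converse. This fails: t = 27 satisfies both congruences on the right (27 ≡ 6 mod 7 and 27 ≡ 2 mod 5) yet 27 ≡ 27 (mod 35), not 21.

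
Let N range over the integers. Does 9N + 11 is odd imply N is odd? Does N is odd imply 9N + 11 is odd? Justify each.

Both directions fail.

Forward direction. This fails: N = 6 gives 9N + 11 = 65, which is odd, but 6 is even, not odd.

Converse. This also fails: N = 3 is odd, but 9N + 11 = 38 is even, not odd.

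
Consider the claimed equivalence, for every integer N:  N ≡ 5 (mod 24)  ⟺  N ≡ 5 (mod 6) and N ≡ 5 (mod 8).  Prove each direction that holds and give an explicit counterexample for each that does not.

(→) Suppose N ≡ 5 (mod 24); write N = 24j + 5. Since 6 ∣ 24, reducing mod 6 gives N ≡ 5 (mod 6); since 8 ∣ 24, reducing mod 8 gives N ≡ 5 (mod 8).

(←) Conversely, if N ≡ 5 (mod 6) and N ≡ 5 (mod 8), then by the Chinese remainder theorem N ≡ 5 (mod 24). This is exactly N ≡ 5 (mod 24).

Equivalent; both directions hold.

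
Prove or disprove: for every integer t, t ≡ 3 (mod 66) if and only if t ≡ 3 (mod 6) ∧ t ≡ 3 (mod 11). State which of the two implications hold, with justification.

The biconditional holds.

(⟸) If t ≡ 3 (mod 6) and t ≡ 3 (mod 11), then by the Chinese remainder theorem t ≡ 3 (mod 66). This is exactly t ≡ 3 (mod 66).

(⟹) Suppose t ≡ 3 (mod 66); write t = 66j + 3. Since 6 ∣ 66, reducing mod 6 gives t ≡ 3 (mod 6); since 11 ∣ 66, reducing mod 11 gives t ≡ 3 (mod 11).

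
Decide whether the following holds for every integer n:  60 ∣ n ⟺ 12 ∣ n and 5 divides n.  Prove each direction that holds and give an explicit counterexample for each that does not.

Both implications hold.

(→) If 60 ∣ n, write n = 60q. Since 60 = 5·12, n = 12·(5q), so 12 ∣ n; and since 60 = 12·5, n = 5·(12q), so 5 ∣ n.

(←) Suppose 12 ∣ n and 5 ∣ n. Any common multiple of 12 and 5 is a multiple of their lcm; here gcd(12, 5) = 1, so lcm(12, 5) = 12·5 = 60, so 60 ∣ n.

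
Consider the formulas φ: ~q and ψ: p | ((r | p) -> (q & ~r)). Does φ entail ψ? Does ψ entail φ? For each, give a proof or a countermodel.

Forward direction. This fails. Under q = F, p = F, r = T, the left side is true but the right side is false.

Converse. This fails. Under q = T, p = F, r = F, the left side is false but the right side is true.

(⇒) fails and (⇐) fails.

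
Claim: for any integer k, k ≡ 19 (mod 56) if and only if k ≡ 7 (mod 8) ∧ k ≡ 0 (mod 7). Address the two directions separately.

(⇒) fails and (⇐) fails.

Forward direction. This fails: k = 19 gives 19 ≡ 19 (mod 56) but 19 ≡ 3 (mod 8), so the conjunction on the right does not hold.

Converse. This fails: k = 7 satisfies both congruences on the right (7 ≡ 7 mod 8 and 7 ≡ 0 mod 7) yet 7 ≡ 7 (mod 56), not 19.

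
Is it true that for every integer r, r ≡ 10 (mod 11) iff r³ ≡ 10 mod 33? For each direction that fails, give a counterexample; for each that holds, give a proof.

(⟸) The residues r modulo 33 with r³ ≡ 10 (mod 33) are exactly {10}, and each is ≡ 10 (mod 11).

(⟹) This fails: take r = 21. Then 21 ≡ 10 (mod 11), but 21³ = 9261 ≡ 21 (mod 33), not 10.

Only the reverse direction holds.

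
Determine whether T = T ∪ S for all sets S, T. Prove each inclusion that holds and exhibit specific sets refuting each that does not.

(⊇) This inclusion fails. Take S = {1}, T = ∅; then 1 ∈ T ∪ S but 1 ∉ T.

(⊆) Let x ∈ T. Then either x ∈ T and x ∉ S; or x ∈ S ∩ T. In each case x ∈ T ∪ S, so T ⊆ T ∪ S.

The sets are not equal: only the forward inclusion holds.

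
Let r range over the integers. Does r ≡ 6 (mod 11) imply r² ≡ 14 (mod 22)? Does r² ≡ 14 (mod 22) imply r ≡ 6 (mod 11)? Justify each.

Both directions fail.

(→) This fails: take r = 17. Then 17 ≡ 6 (mod 11), but 17² = 289 ≡ 3 (mod 22), not 14.

(←) This fails: take r = 16. Then 16² = 256 ≡ 14 (mod 22), yet 16 ≡ 5 (mod 11), not 6.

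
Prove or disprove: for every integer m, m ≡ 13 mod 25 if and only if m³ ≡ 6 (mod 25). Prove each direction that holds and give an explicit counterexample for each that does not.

Forward direction. This fails: take m = 13. Then 13 ≡ 13 (mod 25), but 13³ = 2197 ≡ 22 (mod 25), not 6.

Converse. This fails: take m = 11. Then 11³ = 1331 ≡ 6 (mod 25), yet 11 ≡ 11 (mod 25), not 13.

Both directions fail.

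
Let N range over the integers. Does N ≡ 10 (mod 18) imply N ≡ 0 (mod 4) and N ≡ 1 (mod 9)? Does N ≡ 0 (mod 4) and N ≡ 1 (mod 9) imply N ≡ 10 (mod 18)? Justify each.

The forward direction fails; the converse holds.

(⇐) If N ≡ 0 (mod 4) and N ≡ 1 (mod 9), then by the Chinese remainder theorem N ≡ 28 (mod 36). Since 28 ≡ 10 (mod 18) and 18 ∣ 36, we get N ≡ 10 (mod 18).

(⇒) This fails: N = 10 gives 10 ≡ 10 (mod 18) but 10 ≡ 2 (mod 4), so the conjunction on the right does not hold.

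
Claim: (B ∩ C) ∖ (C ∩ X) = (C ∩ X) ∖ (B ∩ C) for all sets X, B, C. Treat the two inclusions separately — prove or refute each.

Neither inclusion holds.

(⟹) This inclusion fails. Take X = ∅, B = {1}, C = {1}; then 1 ∈ (B ∩ C) ∖ (C ∩ X) but 1 ∉ (C ∩ X) ∖ (B ∩ C).

(⟸) This inclusion fails. Take X = {1}, B = ∅, C = {1}; then 1 ∈ (C ∩ X) ∖ (B ∩ C) but 1 ∉ (B ∩ C) ∖ (C ∩ X).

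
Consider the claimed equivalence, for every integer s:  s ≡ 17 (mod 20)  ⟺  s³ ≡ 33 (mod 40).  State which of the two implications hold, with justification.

Not equivalent: only (⇐) holds.

(⟹) This fails: take s = 37. Then 37 ≡ 17 (mod 20), but 37³ = 50653 ≡ 13 (mod 40), not 33.

(⟸) Conversely, the residues r modulo 40 with r³ ≡ 33 (mod 40) are exactly {17}, and each is ≡ 17 (mod 20).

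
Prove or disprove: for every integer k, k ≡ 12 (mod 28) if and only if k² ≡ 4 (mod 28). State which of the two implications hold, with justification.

(⇒) holds; (⇐) fails.

Forward direction. Suppose k ≡ 12 (mod 28). Write k = 28j + 12. Then (28j + 12)² = 784j² + 672j + 144 = 28(28j² + 24j + 5) + 4, so k² ≡ 4 (mod 28).

Converse. This fails: take k = 2. Then 2² = 4 ≡ 4 (mod 28), yet 2 ≡ 2 (mod 28), not 12.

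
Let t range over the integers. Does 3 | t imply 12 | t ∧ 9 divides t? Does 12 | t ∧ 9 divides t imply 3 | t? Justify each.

Not equivalent: only (⇐) holds.

Forward direction. This fails: take t = 3. Certainly 3 ∣ 3, but 12 ∤ 3.

Converse. Suppose 12 ∣ t and 9 ∣ t. Any common multiple of 12 and 9 is a multiple of their lcm; here lcm(12, 9) = 12·9/gcd(12, 9) = 108/3 = 36, so 36 ∣ t. Since 3 ∣ 36, it follows that 3 ∣ t.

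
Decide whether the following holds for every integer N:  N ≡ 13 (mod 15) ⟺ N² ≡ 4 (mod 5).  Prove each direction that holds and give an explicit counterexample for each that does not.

Only the forward direction holds.

(⇒) Suppose N ≡ 13 (mod 15). Then N² ≡ 13² = 169 (mod 15), and since 5 ∣ 15, also N² ≡ 4 (mod 5).

(⇐) This fails: take N = 2. Then 2² = 4 ≡ 4 (mod 5), yet 2 ≡ 2 (mod 15), not 13.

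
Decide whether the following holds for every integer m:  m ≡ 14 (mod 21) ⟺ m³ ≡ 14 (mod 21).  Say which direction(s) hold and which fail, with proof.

Equivalent; both directions hold.

(⇐) Suppose m³ ≡ 14 (mod 21). The only residue r in {0, …, 20} with r³ ≡ 14 (mod 21) is r = 14, so m ≡ 14 (mod 21).

(⇒) Suppose m ≡ 14 (mod 21). Write m = 21j + 14. Then (21j + 14)³ = 9261j³ + 18522j² + 12348j + 2744 = 21(441j³ + 882j² + 588j + 130) + 14, so m³ ≡ 14 (mod 21).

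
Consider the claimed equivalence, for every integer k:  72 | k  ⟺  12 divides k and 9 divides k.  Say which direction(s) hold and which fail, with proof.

The forward direction holds; the converse fails.

(⇒) If 72 ∣ k, write k = 72q. Since 72 = 6·12, k = 12·(6q), so 12 ∣ k; and since 72 = 8·9, k = 9·(8q), so 9 ∣ k.

(⇐) This fails: take k = 36. Both 12 ∣ 36 and 9 ∣ 36, yet 36 is not a multiple of 72 (since 36 = 0·72 + 36), so 72 ∤ 36.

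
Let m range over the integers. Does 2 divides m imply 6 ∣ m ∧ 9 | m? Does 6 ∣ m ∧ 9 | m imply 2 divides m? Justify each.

(⟹) This fails: take m = 2. Certainly 2 ∣ 2, but 6 ∤ 2.

(⟸) Suppose 6 ∣ m and 9 ∣ m. Any common multiple of 6 and 9 is a multiple of their lcm; here lcm(6, 9) = 6·9/gcd(6, 9) = 54/3 = 18, so 18 ∣ m. Since 2 ∣ 18, it follows that 2 ∣ m.

(⇒) fails; (⇐) holds.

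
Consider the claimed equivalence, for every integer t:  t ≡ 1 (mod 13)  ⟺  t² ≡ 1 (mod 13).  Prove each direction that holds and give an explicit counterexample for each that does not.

Only the forward direction holds.

(⇒) Suppose t ≡ 1 (mod 13). Write t = 13j + 1. Then (13j + 1)² = 169j² + 26j + 1 = 13(13j² + 2j) + 1, so t² ≡ 1 (mod 13).

(⇐) This fails: take t = 12. Then 12² = 144 ≡ 1 (mod 13), yet 12 ≡ 12 (mod 13), not 1.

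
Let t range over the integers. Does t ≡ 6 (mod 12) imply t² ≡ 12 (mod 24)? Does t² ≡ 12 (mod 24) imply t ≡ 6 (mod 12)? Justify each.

Both implications hold.

(⟹) Suppose t ≡ 6 (mod 12). Working modulo 24, t ∈ {6, 18}; for each such r, r² ≡ 12 (mod 24).

(⟸) Conversely, the residues r modulo 24 with r² ≡ 12 (mod 24) are exactly {6, 18}, and each is ≡ 6 (mod 12).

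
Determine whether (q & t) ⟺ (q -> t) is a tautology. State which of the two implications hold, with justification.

[⇐] This fails. Under t = F, q = F, the left side is false but the right side is true.

[⇒] Assume the antecedent. If t is true, q -> t reduces to true regardless of the other variables. If t is false, the antecedent cannot hold. Either way q -> t holds.

Not equivalent: only (⇒) holds.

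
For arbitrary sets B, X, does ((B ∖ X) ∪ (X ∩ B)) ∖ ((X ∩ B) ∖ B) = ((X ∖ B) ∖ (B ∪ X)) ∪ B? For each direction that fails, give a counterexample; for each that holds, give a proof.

The two sets are equal.

(⊇) Let x ∈ ((X ∖ B) ∖ (B ∪ X)) ∪ B. Then either x ∈ B and x ∉ X; or x ∈ B ∩ X. In each case x ∈ ((B ∖ X) ∪ (X ∩ B)) ∖ ((X ∩ B) ∖ B), so ((X ∖ B) ∖ (B ∪ X)) ∪ B ⊆ ((B ∖ X) ∪ (X ∩ B)) ∖ ((X ∩ B) ∖ B).

(⊆) Let x ∈ ((B ∖ X) ∪ (X ∩ B)) ∖ ((X ∩ B) ∖ B). Then either x ∈ B and x ∉ X; or x ∈ B ∩ X. In each case x ∈ ((X ∖ B) ∖ (B ∪ X)) ∪ B, so ((B ∖ X) ∪ (X ∩ B)) ∖ ((X ∩ B) ∖ B) ⊆ ((X ∖ B) ∖ (B ∪ X)) ∪ B.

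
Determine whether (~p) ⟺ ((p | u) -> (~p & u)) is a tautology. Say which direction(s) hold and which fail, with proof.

The biconditional holds.

(⟸) Assume the antecedent. If p is true, the antecedent cannot hold. If p is false, ~p reduces to true regardless of the other variables. Either way ~p holds.

(⟹) Assume the antecedent. If p is true, the antecedent cannot hold. If p is false, (p | u) -> (~p & u) reduces to true regardless of the other variables. Either way (p | u) -> (~p & u) holds.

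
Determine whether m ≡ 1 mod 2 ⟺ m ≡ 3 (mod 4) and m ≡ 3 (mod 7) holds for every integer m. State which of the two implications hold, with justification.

Only the reverse direction holds.

(⟸) If m ≡ 3 (mod 4) and m ≡ 3 (mod 7), then by the Chinese remainder theorem m ≡ 3 (mod 28). Since 3 ≡ 1 (mod 2) and 2 ∣ 28, we get m ≡ 1 (mod 2).

(⟹) This fails: m = 1 gives 1 ≡ 1 (mod 2) but 1 ≡ 1 (mod 4), so the conjunction on the right does not hold.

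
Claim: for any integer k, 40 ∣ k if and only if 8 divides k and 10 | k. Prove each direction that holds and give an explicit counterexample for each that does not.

(⇒) If 40 ∣ k, write k = 40q. Since 40 = 5·8, k = 8·(5q), so 8 ∣ k; and since 40 = 4·10, k = 10·(4q), so 10 ∣ k.

(⇐) Suppose 8 ∣ k and 10 ∣ k. Any common multiple of 8 and 10 is a multiple of their lcm; here lcm(8, 10) = 8·10/gcd(8, 10) = 80/2 = 40, so 40 ∣ k.

Equivalent; both directions hold.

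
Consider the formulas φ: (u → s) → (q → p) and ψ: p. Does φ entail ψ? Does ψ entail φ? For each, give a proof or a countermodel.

Not equivalent: only (⇐) holds.

(⇒) This fails. Under u = F, s = F, q = F, p = F, the left side is true but the right side is false.

(⇐) Assume the antecedent. If p is true, (u → s) → (q → p) reduces to true regardless of the other variables. If p is false, the antecedent cannot hold. Either way (u → s) → (q → p) holds.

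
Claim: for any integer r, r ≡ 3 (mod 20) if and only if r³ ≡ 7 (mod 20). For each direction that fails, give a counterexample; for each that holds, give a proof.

Both directions hold; the statement is true.

(←) Suppose r³ ≡ 7 (mod 20). The only residue r in {0, …, 19} with r³ ≡ 7 (mod 20) is r = 3, so r ≡ 3 (mod 20).

(→) Suppose r ≡ 3 (mod 20). Write r = 20j + 3. Then (20j + 3)³ = 8000j³ + 3600j² + 540j + 27 = 20(400j³ + 180j² + 27j + 1) + 7, so r³ ≡ 7 (mod 20).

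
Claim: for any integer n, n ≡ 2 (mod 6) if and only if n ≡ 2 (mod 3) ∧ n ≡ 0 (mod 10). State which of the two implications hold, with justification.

(⟸) If n ≡ 2 (mod 3) and n ≡ 0 (mod 10), then by the Chinese remainder theorem n ≡ 20 (mod 30). Since 20 ≡ 2 (mod 6) and 6 ∣ 30, we get n ≡ 2 (mod 6).

(⟹) This fails: n = 2 gives 2 ≡ 2 (mod 6) but 2 ≡ 2 (mod 10), so the conjunction on the right does not hold.

Only the reverse direction holds.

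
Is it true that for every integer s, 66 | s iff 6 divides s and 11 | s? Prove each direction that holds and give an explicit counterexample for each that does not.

[⇒] If 66 ∣ s, write s = 66q. Since 66 = 11·6, s = 6·(11q), so 6 ∣ s; and since 66 = 6·11, s = 11·(6q), so 11 ∣ s.

[⇐] Suppose 6 ∣ s and 11 ∣ s. Any common multiple of 6 and 11 is a multiple of their lcm; here gcd(6, 11) = 1, so lcm(6, 11) = 6·11 = 66, so 66 ∣ s.

Both implications hold.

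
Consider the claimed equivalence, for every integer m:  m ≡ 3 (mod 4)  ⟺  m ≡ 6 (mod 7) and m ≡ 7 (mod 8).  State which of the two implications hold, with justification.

The forward direction fails; the converse holds.

[⇐] If m ≡ 6 (mod 7) and m ≡ 7 (mod 8), then by the Chinese remainder theorem m ≡ 55 (mod 56). Since 55 ≡ 3 (mod 4) and 4 ∣ 56, we get m ≡ 3 (mod 4).

[⇒] This fails: m = 3 gives 3 ≡ 3 (mod 4) but 3 ≡ 3 (mod 7), so the conjunction on the right does not hold.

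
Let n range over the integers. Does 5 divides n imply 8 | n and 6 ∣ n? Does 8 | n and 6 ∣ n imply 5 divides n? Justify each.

(⇒) fails and (⇐) fails.

(⟹) This fails: take n = 5. Certainly 5 ∣ 5, but 8 ∤ 5.

(⟸) This fails: take n = 24. Both 8 ∣ 24 and 6 ∣ 24, yet 24 is not a multiple of 5 (since 24 = 4·5 + 4), so 5 ∤ 24.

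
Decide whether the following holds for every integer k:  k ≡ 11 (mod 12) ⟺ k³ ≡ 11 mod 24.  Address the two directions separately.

(⇒) This fails: take k = 23. Then 23 ≡ 11 (mod 12), but 23³ = 12167 ≡ 23 (mod 24), not 11.

(⇐) Conversely, the residues r modulo 24 with r³ ≡ 11 (mod 24) are exactly {11}, and each is ≡ 11 (mod 12).

Only the converse holds.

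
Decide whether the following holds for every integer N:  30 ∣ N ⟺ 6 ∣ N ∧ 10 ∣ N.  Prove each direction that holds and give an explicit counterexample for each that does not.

The biconditional holds.

(→) If 30 ∣ N, write N = 30q. Since 30 = 5·6, N = 6·(5q), so 6 ∣ N; and since 30 = 3·10, N = 10·(3q), so 10 ∣ N.

(←) Suppose 6 ∣ N and 10 ∣ N. Any common multiple of 6 and 10 is a multiple of their lcm; here lcm(6, 10) = 6·10/gcd(6, 10) = 60/2 = 30, so 30 ∣ N.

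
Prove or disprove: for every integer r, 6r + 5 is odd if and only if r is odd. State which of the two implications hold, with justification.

Forward direction. This fails: take r = 2. Then 6r + 5 = 17, which is odd, yet r = 2 is even, not odd.

Converse. Suppose r is odd. Since 6 is even, 6r is even for every r, so 6r + 5 has the same parity as 5, which is odd. Hence 6r + 5 is odd.

Only the reverse direction holds.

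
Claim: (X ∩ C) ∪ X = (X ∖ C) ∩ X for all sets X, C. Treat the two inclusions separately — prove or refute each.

(⊆) fails; (⊇) holds.

Forward inclusion. This inclusion fails. Take X = {1}, C = {1}; then 1 ∈ (X ∩ C) ∪ X but 1 ∉ (X ∖ C) ∩ X.

Reverse inclusion. Let x ∈ (X ∖ C) ∩ X. Then x ∈ X and x ∉ C, from which x ∈ (X ∩ C) ∪ X.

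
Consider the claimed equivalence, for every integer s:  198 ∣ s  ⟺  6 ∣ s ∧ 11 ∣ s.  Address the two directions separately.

Converse. This fails: take s = 66. Both 6 ∣ 66 and 11 ∣ 66, yet 66 is not a multiple of 198 (since 66 = 0·198 + 66), so 198 ∤ 66.

Forward direction. If 198 ∣ s, write s = 198q. Since 198 = 33·6, s = 6·(33q), so 6 ∣ s; and since 198 = 18·11, s = 11·(18q), so 11 ∣ s.

Only the forward implication holds.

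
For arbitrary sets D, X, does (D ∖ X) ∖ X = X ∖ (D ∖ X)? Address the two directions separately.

(⊆) This inclusion fails. Take D = {1}, X = ∅; then 1 ∈ (D ∖ X) ∖ X but 1 ∉ X ∖ (D ∖ X).

(⊇) This inclusion fails. Take D = ∅, X = {1}; then 1 ∈ X ∖ (D ∖ X) but 1 ∉ (D ∖ X) ∖ X.

Neither inclusion holds.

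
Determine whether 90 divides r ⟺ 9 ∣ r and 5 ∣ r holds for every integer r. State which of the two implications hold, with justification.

Only the forward direction holds.

[⇒] If 90 ∣ r, write r = 90q. Since 90 = 10·9, r = 9·(10q), so 9 ∣ r; and since 90 = 18·5, r = 5·(18q), so 5 ∣ r.

[⇐] This fails: take r = 45. Both 9 ∣ 45 and 5 ∣ 45, yet 45 is not a multiple of 90 (since 45 = 0·90 + 45), so 90 ∤ 45.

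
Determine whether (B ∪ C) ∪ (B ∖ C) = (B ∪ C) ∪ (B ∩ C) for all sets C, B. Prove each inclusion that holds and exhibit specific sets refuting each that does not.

Forward inclusion. Let x ∈ (B ∪ C) ∪ (B ∖ C). Then either x ∈ C and x ∉ B; or x ∈ B and x ∉ C; or x ∈ C ∩ B. In each case x ∈ (B ∪ C) ∪ (B ∩ C), so (B ∪ C) ∪ (B ∖ C) ⊆ (B ∪ C) ∪ (B ∩ C).

Reverse inclusion. Let x ∈ (B ∪ C) ∪ (B ∩ C). Then either x ∈ C and x ∉ B; or x ∈ B and x ∉ C; or x ∈ C ∩ B. In each case x ∈ (B ∪ C) ∪ (B ∖ C), so (B ∪ C) ∪ (B ∩ C) ⊆ (B ∪ C) ∪ (B ∖ C).

The two sets are equal.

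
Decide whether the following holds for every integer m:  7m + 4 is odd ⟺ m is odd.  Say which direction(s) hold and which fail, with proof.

(⇒) Suppose 7m + 4 is odd. Since 7 is odd, 7m and m have the same parity, so 7m + 4 ≡ m + 4 (mod 2). As 4 is even, 7m + 4 is odd exactly when m is odd. Thus m is odd.

(⇐) Conversely, suppose m is odd; write m = 2j + 1. Then 7m + 4 = 7·(2j + 1) + 4 = 2·7j + 11, which is odd.

Equivalent; both directions hold.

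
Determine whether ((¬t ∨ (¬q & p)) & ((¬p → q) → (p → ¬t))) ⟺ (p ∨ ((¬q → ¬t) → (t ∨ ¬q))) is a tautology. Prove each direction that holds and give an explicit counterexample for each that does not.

(→) This fails. Under t = F, p = F, q = T, the left side is true but the right side is false.

(←) This fails. Under t = T, p = F, q = F, the left side is false but the right side is true.

Neither implication holds.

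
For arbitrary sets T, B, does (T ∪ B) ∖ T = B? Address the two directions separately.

(⊆) holds; (⊇) fails.

(⟹) Let x ∈ (T ∪ B) ∖ T. Then x ∈ B and x ∉ T, from which x ∈ B.

(⟸) This inclusion fails. Take T = {1}, B = {1}; then 1 ∈ B but 1 ∉ (T ∪ B) ∖ T.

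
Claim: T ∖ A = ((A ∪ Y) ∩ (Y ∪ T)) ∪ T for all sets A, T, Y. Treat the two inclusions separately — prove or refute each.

(⊇) This inclusion fails. Take A = {1}, T = {1}, Y = ∅; then 1 ∈ ((A ∪ Y) ∩ (Y ∪ T)) ∪ T but 1 ∉ T ∖ A.

(⊆) Let x ∈ T ∖ A. Then either x ∈ T and x ∉ A, Y; or x ∈ T ∩ Y and x ∉ A. In each case x ∈ ((A ∪ Y) ∩ (Y ∪ T)) ∪ T, so T ∖ A ⊆ ((A ∪ Y) ∩ (Y ∪ T)) ∪ T.

(⊆) holds; (⊇) fails.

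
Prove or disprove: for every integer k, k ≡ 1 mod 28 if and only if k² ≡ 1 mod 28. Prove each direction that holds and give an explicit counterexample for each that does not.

(⇒) holds; (⇐) fails.

(⇒) Suppose k ≡ 1 mod 28. Write k = 28j + 1. Then (28j + 1)² = 784j² + 56j + 1 = 28(28j² + 2j) + 1, so k² ≡ 1 (mod 28).

(⇐) This fails: take k = 13. Then 13² = 169 ≡ 1 (mod 28), yet 13 ≡ 13 (mod 28), not 1.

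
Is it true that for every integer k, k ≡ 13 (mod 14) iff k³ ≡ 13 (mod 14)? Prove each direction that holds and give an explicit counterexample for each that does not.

Converse. This fails: take k = 3. Then 3³ = 27 ≡ 13 (mod 14), yet 3 ≡ 3 (mod 14), not 13.

Forward direction. Suppose k ≡ 13 (mod 14). Write k = 14j + 13. Then (14j + 13)³ = 2744j³ + 7644j² + 7098j + 2197 = 14(196j³ + 546j² + 507j + 156) + 13, so k³ ≡ 13 (mod 14).

Only the forward direction holds.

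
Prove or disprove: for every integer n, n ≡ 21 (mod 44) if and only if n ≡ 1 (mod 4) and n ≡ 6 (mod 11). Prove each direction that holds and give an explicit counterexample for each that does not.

(⇒) This fails: n = 21 gives 21 ≡ 21 (mod 44) but 21 ≡ 10 (mod 11), so the conjunction on the right does not hold.

(⇐) This fails: n = 17 satisfies both congruences on the right (17 ≡ 1 mod 4 and 17 ≡ 6 mod 11) yet 17 ≡ 17 (mod 44), not 21.

Both directions fail.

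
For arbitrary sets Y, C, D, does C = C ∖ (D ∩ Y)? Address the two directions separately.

The sets are not equal: only the reverse inclusion holds.

Reverse inclusion. Let x ∈ C ∖ (D ∩ Y). Then either x ∈ C and x ∉ Y, D; or x ∈ Y ∩ C and x ∉ D; or x ∈ C ∩ D and x ∉ Y. In each case x ∈ C, so C ∖ (D ∩ Y) ⊆ C.

Forward inclusion. This inclusion fails. Take Y = {1}, C = {1}, D = {1}; then 1 ∈ C but 1 ∉ C ∖ (D ∩ Y).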